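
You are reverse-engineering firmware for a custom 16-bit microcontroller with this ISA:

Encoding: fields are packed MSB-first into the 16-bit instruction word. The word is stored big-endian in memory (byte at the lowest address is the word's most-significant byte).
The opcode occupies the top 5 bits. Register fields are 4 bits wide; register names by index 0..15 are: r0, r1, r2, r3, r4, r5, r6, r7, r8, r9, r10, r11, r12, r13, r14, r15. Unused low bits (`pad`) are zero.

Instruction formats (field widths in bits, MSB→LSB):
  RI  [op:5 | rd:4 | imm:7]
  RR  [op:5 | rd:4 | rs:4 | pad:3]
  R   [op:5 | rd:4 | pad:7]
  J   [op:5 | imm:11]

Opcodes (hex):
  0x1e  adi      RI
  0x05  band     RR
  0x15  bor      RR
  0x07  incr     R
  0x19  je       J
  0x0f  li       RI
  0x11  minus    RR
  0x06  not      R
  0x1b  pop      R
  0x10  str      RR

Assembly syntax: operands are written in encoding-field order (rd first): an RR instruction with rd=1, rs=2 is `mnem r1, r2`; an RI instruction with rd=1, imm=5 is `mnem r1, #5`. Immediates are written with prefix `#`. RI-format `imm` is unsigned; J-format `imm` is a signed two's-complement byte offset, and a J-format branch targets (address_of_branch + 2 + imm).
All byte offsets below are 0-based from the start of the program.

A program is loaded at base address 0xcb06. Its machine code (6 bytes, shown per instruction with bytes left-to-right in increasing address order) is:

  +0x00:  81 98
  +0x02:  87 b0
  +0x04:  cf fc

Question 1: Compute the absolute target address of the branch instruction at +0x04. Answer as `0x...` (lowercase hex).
0xcb08

off 0x04: read cf fc as big → 0xcffc
  top 5b → 0x19 → je [J]
  imm@[10:0]=0x7fc (s11→-4) ⇒ #-4
  target = base 0xcb06 + off 0x04 + 2 + imm -4 = 0xcb08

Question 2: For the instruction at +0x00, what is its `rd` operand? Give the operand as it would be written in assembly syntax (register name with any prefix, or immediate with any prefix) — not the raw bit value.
r3

[00] 81 98 → 0x8198
  opcode bits[15:11]=0x10: str/RR
  rd: (w>>7)&0xf=0x3 → r3
  rs: (w>>3)&0xf=0x3 → r3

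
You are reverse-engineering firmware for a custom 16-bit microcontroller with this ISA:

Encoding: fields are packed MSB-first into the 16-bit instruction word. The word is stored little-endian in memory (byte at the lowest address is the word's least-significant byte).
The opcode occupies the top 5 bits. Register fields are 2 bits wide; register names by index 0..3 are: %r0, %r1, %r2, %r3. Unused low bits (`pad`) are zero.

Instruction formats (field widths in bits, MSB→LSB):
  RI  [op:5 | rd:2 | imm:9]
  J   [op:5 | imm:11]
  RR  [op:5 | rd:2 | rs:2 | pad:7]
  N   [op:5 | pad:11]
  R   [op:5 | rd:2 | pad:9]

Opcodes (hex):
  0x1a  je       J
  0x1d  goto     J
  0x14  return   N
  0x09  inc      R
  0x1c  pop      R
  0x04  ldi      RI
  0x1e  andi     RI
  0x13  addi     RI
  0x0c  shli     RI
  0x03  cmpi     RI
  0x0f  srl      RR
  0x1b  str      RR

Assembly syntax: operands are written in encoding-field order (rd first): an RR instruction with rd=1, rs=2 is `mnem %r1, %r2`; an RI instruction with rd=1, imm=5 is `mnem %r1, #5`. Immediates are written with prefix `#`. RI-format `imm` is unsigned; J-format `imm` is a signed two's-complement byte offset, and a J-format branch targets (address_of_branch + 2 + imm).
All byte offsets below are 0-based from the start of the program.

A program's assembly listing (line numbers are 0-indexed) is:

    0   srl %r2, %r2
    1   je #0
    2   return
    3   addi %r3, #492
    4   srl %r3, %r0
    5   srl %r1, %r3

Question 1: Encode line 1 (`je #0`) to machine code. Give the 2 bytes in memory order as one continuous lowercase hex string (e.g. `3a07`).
1. je fields op=0x1a:5|imm=0:11 → word d000h → 00 d0

00d0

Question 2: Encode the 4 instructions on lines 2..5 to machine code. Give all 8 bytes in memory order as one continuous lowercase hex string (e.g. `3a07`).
line 2 (return): pack op=0x14:5|pad=0:11 = 0xa000; little→ 00 a0
line 3 (addi): pack op=0x13:5|rd=3:2|imm=492:9 = 0x9fec; little→ ec 9f
line 4 (srl): pack op=0xf:5|rd=3:2|rs=0:2|pad=0:7 = 0x7e00; little→ 00 7e
line 5 (srl): pack op=0xf:5|rd=1:2|rs=3:2|pad=0:7 = 0x7b80; little→ 80 7b

00a0ec9f007e807b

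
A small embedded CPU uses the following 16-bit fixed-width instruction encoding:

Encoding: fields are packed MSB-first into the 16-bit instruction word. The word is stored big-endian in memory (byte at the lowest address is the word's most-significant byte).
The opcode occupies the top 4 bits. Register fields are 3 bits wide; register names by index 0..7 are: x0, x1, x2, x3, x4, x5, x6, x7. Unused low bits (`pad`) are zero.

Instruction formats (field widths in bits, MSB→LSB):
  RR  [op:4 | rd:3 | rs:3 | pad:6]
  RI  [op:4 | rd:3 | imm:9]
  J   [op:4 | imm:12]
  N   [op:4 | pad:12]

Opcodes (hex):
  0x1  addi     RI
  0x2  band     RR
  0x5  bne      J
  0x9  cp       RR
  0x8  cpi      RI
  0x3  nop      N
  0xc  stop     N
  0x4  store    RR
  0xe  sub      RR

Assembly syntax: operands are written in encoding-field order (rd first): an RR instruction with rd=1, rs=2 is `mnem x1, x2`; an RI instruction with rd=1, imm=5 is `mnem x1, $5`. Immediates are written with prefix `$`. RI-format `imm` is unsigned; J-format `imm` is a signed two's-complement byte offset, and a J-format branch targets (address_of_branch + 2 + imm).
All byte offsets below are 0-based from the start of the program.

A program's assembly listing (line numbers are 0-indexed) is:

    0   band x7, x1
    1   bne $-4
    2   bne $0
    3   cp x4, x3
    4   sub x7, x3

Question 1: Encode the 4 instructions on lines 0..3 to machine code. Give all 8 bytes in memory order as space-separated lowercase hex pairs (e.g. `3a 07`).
2e 40 5f fc 50 00 98 c0

line 0 (band): pack op=0x2:4|rd=7:3|rs=1:3|pad=0:6 = 0x2e40; big→ 2e 40
line 1 (bne): pack op=0x5:4|imm=-4:12 = 0x5ffc; big→ 5f fc
line 2 (bne): pack op=0x5:4|imm=0:12 = 0x5000; big→ 50 00
line 3 (cp): pack op=0x9:4|rd=4:3|rs=3:3|pad=0:6 = 0x98c0; big→ 98 c0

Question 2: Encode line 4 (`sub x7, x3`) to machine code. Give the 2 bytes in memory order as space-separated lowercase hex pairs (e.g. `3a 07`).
line 4 (sub): pack op=0xe:4|rd=7:3|rs=3:3|pad=0:6 = 0xeec0; big→ ee c0

ee c0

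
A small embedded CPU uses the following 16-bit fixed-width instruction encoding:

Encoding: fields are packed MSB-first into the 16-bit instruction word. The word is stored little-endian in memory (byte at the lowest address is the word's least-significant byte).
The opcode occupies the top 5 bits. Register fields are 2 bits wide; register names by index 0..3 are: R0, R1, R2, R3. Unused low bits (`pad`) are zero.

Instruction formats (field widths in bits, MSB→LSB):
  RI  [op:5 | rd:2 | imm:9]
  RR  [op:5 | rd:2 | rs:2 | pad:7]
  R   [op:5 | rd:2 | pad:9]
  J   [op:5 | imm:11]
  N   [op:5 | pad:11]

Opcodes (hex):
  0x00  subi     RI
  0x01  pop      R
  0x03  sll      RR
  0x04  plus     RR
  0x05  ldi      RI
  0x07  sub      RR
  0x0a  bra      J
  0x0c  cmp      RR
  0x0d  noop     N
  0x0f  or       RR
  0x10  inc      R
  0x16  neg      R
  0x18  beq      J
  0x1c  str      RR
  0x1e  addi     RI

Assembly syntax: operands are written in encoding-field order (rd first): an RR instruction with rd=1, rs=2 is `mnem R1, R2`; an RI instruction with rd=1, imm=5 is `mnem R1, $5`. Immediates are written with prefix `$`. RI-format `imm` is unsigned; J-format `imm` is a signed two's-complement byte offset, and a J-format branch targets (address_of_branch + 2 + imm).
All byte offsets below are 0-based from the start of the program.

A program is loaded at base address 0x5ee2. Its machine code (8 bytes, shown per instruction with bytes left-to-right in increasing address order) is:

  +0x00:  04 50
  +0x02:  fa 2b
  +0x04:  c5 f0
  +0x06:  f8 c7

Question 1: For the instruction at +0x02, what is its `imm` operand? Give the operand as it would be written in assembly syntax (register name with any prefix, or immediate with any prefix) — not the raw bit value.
[02] fa 2b → 0x2bfa
  top 5b → 0x5 → ldi [RI]
  rd@[10:9]=0x1 ⇒ R1
  imm@[8:0]=0x1fa ⇒ $506

$506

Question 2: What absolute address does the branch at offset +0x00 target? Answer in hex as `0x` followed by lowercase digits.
@+00  little-endian(04 50) = 0x5004
  opcode bits[15:11]=0xa: bra/J
  imm: (w>>0)&0x7ff=0x4 → $4
  target = base 0x5ee2 + off 0x00 + 2 + imm 4 = 0x5ee8

0x5ee8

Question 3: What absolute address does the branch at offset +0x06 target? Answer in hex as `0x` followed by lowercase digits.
[06] f8 c7 → 0xc7f8
  top 5b → 0x18 → beq [J]
  imm: (w>>0)&0x7ff=0x7f8 (s11→-8) → $-8
  target = base 0x5ee2 + off 0x06 + 2 + imm -8 = 0x5ee2

0x5ee2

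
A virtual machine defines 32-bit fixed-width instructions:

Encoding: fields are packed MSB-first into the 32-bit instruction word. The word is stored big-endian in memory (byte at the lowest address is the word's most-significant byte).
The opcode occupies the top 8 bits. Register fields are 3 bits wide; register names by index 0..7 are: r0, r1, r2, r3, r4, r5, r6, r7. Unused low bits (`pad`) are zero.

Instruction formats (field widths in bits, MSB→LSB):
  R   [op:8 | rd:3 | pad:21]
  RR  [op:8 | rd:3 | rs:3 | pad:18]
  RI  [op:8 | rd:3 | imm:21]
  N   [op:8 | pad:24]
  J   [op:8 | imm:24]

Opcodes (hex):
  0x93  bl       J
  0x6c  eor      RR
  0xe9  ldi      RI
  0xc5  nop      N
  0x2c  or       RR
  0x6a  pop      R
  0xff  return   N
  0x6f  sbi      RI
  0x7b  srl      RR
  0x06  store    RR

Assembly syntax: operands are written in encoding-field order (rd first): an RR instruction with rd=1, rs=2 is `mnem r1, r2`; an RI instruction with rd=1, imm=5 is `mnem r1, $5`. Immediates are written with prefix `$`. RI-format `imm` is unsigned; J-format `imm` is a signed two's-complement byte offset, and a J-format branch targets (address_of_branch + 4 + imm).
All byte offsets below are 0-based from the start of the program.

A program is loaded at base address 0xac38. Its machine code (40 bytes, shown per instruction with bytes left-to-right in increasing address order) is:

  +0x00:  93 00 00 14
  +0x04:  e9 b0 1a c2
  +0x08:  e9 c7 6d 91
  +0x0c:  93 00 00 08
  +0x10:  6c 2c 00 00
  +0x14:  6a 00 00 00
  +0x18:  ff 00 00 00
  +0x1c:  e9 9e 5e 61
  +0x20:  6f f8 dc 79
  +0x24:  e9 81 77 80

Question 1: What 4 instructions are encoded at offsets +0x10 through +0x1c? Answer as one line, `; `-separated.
eor r1, r3; pop r0; return; ldi r4, $1990241

+0x10: 6c 2c 00 00 ⇒ word 0x6c2c0000 (big)
  top 8b → 0x6c → eor [RR]
  [23:21] rd=1 = r1
  [20:18] rs=3 = r3
+0x14: 6a 00 00 00 ⇒ word 0x6a000000 (big)
  top 8b → 0x6a → pop [R]
  [23:21] rd=0 = r0
+0x18: ff 00 00 00 ⇒ word 0xff000000 (big)
  top 8b → 0xff → return [N]
+0x1c: e9 9e 5e 61 ⇒ word 0xe99e5e61 (big)
  top 8b → 0xe9 → ldi [RI]
  [23:21] rd=4 = r4
  [20:0] imm=1990241 = $1990241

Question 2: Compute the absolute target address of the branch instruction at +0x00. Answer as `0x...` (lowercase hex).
[00] 93 00 00 14 → 0x93000014
  top 8b → 0x93 → bl [J]
  [23:0] imm=20 = $20
  target = base 0xac38 + off 0x00 + 4 + imm 20 = 0xac50

0xac50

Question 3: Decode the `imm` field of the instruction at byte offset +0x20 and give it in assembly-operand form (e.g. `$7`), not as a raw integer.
@+20  big-endian(6f f8 dc 79) = 0x6ff8dc79
  op=0x6ff8dc79>>24=0x6f ⇒ sbi (RI)
  [23:21] rd=7 = r7
  [20:0] imm=1629305 = $1629305

$1629305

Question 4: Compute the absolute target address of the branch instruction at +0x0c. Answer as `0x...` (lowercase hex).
[0c] 93 00 00 08 → 0x93000008
  top 8b → 0x93 → bl [J]
  imm: (w>>0)&0xffffff=0x8 → $8
  target = base 0xac38 + off 0x0c + 4 + imm 8 = 0xac50

0xac50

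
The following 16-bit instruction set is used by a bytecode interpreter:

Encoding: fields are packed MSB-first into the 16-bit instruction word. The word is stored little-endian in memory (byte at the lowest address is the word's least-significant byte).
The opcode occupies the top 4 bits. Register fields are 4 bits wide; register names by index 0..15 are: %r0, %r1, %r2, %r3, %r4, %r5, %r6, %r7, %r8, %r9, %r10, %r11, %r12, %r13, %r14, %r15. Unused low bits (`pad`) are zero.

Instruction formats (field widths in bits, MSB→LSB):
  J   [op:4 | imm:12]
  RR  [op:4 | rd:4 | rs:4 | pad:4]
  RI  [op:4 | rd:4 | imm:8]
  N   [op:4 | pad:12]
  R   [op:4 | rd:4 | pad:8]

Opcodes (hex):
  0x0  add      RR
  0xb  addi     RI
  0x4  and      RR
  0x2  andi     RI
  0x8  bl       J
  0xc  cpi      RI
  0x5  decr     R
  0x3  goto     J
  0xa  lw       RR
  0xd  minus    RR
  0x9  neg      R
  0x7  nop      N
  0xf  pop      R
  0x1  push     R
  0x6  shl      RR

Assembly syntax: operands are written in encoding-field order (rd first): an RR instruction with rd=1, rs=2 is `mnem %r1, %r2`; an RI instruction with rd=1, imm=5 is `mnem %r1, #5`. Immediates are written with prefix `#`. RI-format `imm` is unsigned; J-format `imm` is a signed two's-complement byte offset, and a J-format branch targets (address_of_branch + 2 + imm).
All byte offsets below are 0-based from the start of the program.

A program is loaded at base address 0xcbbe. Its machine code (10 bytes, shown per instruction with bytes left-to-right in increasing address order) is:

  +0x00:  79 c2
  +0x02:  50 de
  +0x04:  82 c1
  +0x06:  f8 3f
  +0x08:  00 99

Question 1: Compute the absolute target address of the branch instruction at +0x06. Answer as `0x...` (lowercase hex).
@+06  little-endian(f8 3f) = 0x3ff8
  top 4b → 0x3 → goto [J]
  imm: (w>>0)&0xfff=0xff8 (s12→-8) → #-8
  target = base 0xcbbe + off 0x06 + 2 + imm -8 = 0xcbbe

0xcbbe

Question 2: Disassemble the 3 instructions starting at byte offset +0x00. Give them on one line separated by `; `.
+0x00: 79 c2 ⇒ word 0xc279 (little)
  opcode bits[15:12]=0xc: cpi/RI
  [11:8] rd=2 = %r2
  [7:0] imm=121 = #121
+0x02: 50 de ⇒ word 0xde50 (little)
  opcode bits[15:12]=0xd: minus/RR
  [11:8] rd=14 = %r14
  [7:4] rs=5 = %r5
+0x04: 82 c1 ⇒ word 0xc182 (little)
  opcode bits[15:12]=0xc: cpi/RI
  [11:8] rd=1 = %r1
  [7:0] imm=130 = #130

cpi %r2, #121; minus %r14, %r5; cpi %r1, #130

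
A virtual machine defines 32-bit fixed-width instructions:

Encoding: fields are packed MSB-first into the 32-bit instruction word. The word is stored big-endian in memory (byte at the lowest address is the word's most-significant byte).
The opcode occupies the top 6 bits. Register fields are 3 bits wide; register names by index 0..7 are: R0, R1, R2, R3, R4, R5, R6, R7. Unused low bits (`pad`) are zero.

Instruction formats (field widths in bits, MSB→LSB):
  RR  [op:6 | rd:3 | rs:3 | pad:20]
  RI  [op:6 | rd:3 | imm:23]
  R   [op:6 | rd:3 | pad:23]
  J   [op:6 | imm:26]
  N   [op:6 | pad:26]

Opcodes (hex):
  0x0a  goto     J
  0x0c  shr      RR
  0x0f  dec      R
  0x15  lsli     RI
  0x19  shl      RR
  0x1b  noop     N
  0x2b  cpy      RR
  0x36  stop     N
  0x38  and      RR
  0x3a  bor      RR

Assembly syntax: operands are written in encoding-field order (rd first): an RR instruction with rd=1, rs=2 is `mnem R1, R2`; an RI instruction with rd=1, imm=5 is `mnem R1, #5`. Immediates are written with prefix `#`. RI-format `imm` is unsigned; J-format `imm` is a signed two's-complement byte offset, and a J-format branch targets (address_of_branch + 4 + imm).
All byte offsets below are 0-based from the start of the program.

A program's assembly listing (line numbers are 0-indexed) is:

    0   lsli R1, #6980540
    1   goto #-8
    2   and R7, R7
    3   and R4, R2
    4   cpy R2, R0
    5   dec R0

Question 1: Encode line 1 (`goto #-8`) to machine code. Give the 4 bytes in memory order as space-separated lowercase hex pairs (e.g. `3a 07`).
line 1 (goto): pack op=0xa:6|imm=-8:26 = 0x2bfffff8; big→ 2b ff ff f8

2b ff ff f8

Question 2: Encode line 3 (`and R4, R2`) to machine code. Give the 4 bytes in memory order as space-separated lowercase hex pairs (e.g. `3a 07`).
e2 20 00 00

3. and fields op=0x38:6|rd=4:3|rs=2:3|pad=0:20 → word e2200000h → e2 20 00 00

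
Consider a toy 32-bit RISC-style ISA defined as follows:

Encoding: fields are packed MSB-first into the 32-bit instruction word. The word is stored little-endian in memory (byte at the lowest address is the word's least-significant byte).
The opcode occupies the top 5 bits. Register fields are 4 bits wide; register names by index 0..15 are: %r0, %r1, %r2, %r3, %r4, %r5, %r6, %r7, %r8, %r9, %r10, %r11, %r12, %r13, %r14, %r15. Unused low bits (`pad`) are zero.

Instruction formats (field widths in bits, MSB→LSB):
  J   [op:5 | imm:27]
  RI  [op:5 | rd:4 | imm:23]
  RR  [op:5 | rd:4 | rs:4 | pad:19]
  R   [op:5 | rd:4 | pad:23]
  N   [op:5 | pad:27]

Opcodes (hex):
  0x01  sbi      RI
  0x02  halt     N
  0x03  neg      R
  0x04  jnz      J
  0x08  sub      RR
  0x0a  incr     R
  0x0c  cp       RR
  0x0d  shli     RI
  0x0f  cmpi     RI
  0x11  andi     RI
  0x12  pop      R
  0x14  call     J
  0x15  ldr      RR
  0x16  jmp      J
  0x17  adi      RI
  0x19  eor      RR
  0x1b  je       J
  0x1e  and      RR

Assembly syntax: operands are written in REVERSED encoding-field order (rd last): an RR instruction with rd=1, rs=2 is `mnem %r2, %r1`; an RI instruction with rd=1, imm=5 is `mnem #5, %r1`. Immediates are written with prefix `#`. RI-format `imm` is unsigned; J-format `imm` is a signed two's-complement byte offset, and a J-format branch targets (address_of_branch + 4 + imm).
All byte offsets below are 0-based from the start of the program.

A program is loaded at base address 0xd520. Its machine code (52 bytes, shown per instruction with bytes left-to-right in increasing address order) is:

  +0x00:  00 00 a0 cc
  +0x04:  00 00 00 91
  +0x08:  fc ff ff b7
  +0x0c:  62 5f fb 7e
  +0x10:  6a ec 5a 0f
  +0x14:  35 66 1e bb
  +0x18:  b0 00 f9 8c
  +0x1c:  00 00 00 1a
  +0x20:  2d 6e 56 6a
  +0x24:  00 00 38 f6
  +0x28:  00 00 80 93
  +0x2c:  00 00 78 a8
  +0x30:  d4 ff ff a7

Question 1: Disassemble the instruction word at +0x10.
off 0x10: read 6a ec 5a 0f as little → 0x0f5aec6a
  top 5b → 0x1 → sbi [RI]
  rd: (w>>23)&0xf=0xe → %r14
  imm: (w>>0)&0x7fffff=0x5aec6a → #5958762

sbi #5958762, %r14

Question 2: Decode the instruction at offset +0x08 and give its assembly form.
@+08  little-endian(fc ff ff b7) = 0xb7fffffc
  opcode bits[31:27]=0x16: jmp/J
  imm: (w>>0)&0x7ffffff=0x7fffffc (s27→-4) → #-4

jmp #-4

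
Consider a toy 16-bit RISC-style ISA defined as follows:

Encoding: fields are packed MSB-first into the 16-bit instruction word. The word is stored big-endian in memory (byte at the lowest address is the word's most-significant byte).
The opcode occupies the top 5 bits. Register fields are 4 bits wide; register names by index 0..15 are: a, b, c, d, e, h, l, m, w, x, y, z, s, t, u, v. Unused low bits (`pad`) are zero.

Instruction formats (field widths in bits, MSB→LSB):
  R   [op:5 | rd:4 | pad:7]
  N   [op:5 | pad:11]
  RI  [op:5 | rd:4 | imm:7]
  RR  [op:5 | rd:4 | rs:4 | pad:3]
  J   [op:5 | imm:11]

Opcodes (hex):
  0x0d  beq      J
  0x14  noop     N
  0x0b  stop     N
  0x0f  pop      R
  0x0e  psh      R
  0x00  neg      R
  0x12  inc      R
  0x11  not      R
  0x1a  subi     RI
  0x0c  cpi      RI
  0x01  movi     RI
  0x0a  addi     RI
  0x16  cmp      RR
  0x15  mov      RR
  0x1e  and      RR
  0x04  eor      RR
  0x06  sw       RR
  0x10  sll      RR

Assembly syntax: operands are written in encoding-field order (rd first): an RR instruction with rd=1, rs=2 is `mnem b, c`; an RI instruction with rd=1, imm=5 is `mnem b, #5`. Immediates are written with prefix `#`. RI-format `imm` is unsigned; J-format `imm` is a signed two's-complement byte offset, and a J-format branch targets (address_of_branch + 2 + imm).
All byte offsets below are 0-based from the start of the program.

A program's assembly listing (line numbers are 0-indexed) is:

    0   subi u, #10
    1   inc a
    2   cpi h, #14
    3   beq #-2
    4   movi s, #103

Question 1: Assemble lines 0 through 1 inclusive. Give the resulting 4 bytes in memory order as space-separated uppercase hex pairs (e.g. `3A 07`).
L0: subi op=0x1a:5|rd=14:4|imm=10:7 ⇒ 0xd70a ⇒ big d7 0a
L1: inc op=0x12:5|rd=0:4|pad=0:7 ⇒ 0x9000 ⇒ big 90 00

D7 0A 90 00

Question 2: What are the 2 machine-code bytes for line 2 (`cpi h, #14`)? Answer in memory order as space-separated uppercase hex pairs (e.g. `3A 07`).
line 2 (cpi): pack op=0xc:5|rd=5:4|imm=14:7 = 0x628e; big→ 62 8e

62 8E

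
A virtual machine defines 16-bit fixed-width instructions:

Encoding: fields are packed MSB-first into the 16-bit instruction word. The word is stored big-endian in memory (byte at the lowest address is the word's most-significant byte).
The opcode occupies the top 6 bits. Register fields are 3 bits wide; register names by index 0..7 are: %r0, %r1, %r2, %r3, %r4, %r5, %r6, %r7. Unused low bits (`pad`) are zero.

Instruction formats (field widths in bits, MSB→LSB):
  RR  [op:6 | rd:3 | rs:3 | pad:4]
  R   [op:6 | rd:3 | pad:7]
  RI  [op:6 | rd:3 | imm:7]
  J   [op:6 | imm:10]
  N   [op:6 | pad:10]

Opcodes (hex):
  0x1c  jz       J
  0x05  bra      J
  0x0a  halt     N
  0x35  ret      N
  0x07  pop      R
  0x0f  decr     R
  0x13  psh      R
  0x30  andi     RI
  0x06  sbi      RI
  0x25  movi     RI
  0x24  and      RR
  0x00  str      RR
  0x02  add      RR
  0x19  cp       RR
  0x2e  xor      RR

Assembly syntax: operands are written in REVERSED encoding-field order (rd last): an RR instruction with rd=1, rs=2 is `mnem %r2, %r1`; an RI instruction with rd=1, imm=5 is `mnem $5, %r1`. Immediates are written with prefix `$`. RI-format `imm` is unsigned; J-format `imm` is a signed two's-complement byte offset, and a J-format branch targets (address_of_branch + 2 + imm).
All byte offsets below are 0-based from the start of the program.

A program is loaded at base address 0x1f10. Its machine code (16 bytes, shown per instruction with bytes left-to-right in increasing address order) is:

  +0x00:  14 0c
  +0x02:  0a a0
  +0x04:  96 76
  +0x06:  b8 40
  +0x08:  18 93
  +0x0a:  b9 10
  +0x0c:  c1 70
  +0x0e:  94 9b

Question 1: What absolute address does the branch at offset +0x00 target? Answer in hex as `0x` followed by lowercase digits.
0x1f1e

@+00  big-endian(14 0c) = 0x140c
  opcode bits[15:10]=0x5: bra/J
  imm: (w>>0)&0x3ff=0xc → $12
  target = base 0x1f10 + off 0x00 + 2 + imm 12 = 0x1f1e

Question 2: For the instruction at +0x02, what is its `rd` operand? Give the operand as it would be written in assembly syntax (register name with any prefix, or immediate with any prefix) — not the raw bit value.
[02] 0a a0 → 0x0aa0
  opcode bits[15:10]=0x2: add/RR
  rd: (w>>7)&0x7=0x5 → %r5
  rs: (w>>4)&0x7=0x2 → %r2

%r5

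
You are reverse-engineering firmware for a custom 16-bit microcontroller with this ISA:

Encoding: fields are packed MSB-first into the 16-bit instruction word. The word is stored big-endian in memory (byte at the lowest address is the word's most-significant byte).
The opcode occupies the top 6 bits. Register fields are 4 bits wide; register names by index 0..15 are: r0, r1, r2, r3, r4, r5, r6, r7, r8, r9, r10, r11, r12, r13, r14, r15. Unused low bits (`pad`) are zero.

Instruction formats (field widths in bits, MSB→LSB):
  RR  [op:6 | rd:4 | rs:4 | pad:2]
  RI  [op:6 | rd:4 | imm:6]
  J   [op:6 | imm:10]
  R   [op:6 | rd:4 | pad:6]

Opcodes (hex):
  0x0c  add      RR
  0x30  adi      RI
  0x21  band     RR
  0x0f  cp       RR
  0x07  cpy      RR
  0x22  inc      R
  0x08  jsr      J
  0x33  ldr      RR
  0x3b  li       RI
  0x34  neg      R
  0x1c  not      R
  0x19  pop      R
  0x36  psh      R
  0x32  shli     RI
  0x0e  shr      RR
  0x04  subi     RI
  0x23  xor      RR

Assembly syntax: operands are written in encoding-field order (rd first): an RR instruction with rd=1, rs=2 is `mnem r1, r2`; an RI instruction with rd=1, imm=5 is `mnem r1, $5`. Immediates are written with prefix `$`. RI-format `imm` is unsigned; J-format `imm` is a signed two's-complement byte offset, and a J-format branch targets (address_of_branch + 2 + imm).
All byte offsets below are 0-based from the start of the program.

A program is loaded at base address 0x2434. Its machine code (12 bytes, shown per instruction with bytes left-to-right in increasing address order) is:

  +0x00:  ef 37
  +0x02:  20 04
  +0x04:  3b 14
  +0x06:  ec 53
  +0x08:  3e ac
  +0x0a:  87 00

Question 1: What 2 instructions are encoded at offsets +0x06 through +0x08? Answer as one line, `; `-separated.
off 0x06: read ec 53 as big → 0xec53
  top 6b → 0x3b → li [RI]
  rd: (w>>6)&0xf=0x1 → r1
  imm: (w>>0)&0x3f=0x13 → $19
off 0x08: read 3e ac as big → 0x3eac
  top 6b → 0xf → cp [RR]
  rd: (w>>6)&0xf=0xa → r10
  rs: (w>>2)&0xf=0xb → r11

li r1, $19; cp r10, r11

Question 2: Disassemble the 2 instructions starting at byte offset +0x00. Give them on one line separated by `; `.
off 0x00: read ef 37 as big → 0xef37
  top 6b → 0x3b → li [RI]
  rd@[9:6]=0xc ⇒ r12
  imm@[5:0]=0x37 ⇒ $55
off 0x02: read 20 04 as big → 0x2004
  top 6b → 0x8 → jsr [J]
  imm@[9:0]=0x4 ⇒ $4

li r12, $55; jsr $4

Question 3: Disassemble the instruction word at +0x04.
+0x04: 3b 14 ⇒ word 0x3b14 (big)
  top 6b → 0xe → shr [RR]
  rd@[9:6]=0xc ⇒ r12
  rs@[5:2]=0x5 ⇒ r5

shr r12, r5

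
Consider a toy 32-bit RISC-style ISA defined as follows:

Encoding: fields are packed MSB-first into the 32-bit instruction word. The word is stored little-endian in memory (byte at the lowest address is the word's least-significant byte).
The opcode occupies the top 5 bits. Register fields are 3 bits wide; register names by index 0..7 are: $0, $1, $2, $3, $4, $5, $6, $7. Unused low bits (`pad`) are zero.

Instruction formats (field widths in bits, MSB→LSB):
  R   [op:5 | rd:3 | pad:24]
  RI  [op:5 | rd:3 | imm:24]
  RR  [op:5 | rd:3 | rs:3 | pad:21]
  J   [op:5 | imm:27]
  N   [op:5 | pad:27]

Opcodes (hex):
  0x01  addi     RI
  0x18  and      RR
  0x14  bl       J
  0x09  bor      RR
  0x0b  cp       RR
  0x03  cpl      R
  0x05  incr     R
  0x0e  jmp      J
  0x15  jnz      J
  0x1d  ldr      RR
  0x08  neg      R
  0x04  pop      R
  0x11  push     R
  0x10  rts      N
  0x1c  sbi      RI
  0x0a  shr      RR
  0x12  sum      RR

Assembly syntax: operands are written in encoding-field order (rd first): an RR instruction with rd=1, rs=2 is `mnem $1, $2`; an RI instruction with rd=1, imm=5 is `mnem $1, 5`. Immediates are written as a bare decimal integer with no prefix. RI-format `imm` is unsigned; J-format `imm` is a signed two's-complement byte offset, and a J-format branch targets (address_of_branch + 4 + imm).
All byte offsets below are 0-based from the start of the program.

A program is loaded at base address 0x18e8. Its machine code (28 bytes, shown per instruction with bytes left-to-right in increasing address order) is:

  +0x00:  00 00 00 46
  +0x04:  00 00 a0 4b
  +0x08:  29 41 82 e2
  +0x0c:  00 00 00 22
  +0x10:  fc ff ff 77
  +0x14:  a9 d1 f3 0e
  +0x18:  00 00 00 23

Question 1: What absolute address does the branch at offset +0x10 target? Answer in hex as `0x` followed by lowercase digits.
0x18f8

@+10  little-endian(fc ff ff 77) = 0x77fffffc
  op=0x77fffffc>>27=0xe ⇒ jmp (J)
  [26:0] imm=134217724 (s27→-4) = -4
  target = base 0x18e8 + off 0x10 + 4 + imm -4 = 0x18f8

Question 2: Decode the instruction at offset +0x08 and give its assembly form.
[08] 29 41 82 e2 → 0xe2824129
  opcode bits[31:27]=0x1c: sbi/RI
  [26:24] rd=2 = $2
  [23:0] imm=8536361 = 8536361

sbi $2, 8536361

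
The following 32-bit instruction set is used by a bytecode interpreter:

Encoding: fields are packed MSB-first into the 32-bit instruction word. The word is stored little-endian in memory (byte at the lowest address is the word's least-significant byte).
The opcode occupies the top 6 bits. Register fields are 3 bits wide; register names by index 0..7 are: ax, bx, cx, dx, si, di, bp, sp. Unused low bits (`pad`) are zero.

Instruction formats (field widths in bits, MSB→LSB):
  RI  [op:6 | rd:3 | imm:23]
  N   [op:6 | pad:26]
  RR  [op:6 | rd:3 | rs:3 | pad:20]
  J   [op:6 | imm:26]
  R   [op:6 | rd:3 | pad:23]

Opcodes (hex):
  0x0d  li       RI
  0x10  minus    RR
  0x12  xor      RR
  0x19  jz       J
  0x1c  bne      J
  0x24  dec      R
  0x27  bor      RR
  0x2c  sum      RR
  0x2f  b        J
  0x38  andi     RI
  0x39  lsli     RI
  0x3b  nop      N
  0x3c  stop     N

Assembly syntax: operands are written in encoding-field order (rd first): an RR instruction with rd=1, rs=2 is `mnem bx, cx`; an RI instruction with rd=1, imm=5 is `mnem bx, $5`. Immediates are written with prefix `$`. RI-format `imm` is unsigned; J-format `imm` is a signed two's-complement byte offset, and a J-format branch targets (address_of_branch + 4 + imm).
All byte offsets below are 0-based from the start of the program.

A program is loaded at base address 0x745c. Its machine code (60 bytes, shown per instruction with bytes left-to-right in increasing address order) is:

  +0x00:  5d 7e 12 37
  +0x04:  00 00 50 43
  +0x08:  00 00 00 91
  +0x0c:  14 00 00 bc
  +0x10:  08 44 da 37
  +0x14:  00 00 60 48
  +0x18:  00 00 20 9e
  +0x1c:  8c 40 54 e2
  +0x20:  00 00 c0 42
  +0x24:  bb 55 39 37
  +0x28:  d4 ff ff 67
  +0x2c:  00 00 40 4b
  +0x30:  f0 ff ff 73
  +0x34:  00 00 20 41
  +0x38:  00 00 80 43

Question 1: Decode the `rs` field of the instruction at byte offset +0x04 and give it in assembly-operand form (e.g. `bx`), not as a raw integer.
[04] 00 00 50 43 → 0x43500000
  opcode bits[31:26]=0x10: minus/RR
  rd: (w>>23)&0x7=0x6 → bp
  rs: (w>>20)&0x7=0x5 → di

di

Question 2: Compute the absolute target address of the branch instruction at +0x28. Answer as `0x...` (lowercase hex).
0x745c

off 0x28: read d4 ff ff 67 as little → 0x67ffffd4
  op=0x67ffffd4>>26=0x19 ⇒ jz (J)
  [25:0] imm=67108820 (s26→-44) = $-44
  target = base 0x745c + off 0x28 + 4 + imm -44 = 0x745c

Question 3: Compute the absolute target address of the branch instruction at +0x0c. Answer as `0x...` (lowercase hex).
0x7480

off 0x0c: read 14 00 00 bc as little → 0xbc000014
  op=0xbc000014>>26=0x2f ⇒ b (J)
  [25:0] imm=20 = $20
  target = base 0x745c + off 0x0c + 4 + imm 20 = 0x7480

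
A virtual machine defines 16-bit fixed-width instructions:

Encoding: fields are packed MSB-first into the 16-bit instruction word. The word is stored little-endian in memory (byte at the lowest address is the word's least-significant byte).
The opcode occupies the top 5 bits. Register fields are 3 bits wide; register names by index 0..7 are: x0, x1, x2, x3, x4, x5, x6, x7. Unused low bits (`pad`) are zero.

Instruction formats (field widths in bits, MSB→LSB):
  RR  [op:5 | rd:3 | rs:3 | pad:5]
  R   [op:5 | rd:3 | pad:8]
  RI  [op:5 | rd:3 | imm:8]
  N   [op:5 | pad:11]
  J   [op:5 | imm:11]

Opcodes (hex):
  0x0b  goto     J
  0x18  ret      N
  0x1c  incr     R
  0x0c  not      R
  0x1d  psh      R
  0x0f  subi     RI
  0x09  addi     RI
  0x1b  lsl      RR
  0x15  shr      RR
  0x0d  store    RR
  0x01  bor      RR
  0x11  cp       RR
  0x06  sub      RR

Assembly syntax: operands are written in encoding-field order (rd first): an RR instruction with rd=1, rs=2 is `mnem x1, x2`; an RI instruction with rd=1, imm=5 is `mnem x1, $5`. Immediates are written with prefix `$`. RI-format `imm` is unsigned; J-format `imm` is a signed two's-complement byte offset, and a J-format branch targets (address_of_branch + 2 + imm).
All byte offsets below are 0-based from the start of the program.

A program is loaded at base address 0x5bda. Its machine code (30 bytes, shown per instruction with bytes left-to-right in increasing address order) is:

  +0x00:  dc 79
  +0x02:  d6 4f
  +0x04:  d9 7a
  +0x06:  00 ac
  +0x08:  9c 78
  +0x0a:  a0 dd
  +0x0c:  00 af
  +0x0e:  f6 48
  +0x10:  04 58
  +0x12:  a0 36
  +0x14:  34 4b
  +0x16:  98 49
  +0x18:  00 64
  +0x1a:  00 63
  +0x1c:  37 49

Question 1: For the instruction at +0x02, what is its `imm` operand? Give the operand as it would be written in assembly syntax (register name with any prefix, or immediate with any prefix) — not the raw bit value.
off 0x02: read d6 4f as little → 0x4fd6
  op=0x4fd6>>11=0x9 ⇒ addi (RI)
  rd@[10:8]=0x7 ⇒ x7
  imm@[7:0]=0xd6 ⇒ $214

$214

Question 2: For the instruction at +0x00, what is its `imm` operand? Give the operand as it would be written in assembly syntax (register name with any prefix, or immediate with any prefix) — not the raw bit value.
$220

+0x00: dc 79 ⇒ word 0x79dc (little)
  opcode bits[15:11]=0xf: subi/RI
  rd@[10:8]=0x1 ⇒ x1
  imm@[7:0]=0xdc ⇒ $220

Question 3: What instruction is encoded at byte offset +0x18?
not x4

+0x18: 00 64 ⇒ word 0x6400 (little)
  op=0x6400>>11=0xc ⇒ not (R)
  [10:8] rd=4 = x4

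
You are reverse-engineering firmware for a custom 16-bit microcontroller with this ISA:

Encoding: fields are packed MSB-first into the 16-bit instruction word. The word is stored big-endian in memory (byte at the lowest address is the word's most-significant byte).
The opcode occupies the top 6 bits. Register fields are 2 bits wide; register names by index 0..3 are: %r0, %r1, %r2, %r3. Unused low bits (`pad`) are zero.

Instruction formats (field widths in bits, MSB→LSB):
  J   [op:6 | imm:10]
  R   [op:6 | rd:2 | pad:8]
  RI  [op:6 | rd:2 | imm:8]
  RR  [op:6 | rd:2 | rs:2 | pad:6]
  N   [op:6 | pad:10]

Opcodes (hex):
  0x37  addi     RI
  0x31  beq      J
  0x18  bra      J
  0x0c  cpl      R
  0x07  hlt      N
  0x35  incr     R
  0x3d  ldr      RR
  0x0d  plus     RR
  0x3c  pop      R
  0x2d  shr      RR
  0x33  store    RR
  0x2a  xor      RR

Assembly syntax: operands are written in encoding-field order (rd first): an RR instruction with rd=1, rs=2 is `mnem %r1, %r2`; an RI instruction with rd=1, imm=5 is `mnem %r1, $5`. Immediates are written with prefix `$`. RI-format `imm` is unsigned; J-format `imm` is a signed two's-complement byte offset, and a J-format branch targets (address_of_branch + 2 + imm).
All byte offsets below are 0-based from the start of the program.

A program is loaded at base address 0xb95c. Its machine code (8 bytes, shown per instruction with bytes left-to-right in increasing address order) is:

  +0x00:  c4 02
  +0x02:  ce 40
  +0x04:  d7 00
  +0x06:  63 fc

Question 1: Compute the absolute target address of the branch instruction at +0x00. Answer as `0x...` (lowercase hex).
0xb960

[00] c4 02 → 0xc402
  opcode bits[15:10]=0x31: beq/J
  imm@[9:0]=0x2 ⇒ $2
  target = base 0xb95c + off 0x00 + 2 + imm 2 = 0xb960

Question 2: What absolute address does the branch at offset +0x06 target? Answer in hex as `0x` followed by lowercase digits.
off 0x06: read 63 fc as big → 0x63fc
  opcode bits[15:10]=0x18: bra/J
  [9:0] imm=1020 (s10→-4) = $-4
  target = base 0xb95c + off 0x06 + 2 + imm -4 = 0xb960

0xb960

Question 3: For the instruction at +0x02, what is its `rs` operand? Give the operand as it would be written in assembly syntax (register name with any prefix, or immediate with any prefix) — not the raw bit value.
%r1

+0x02: ce 40 ⇒ word 0xce40 (big)
  top 6b → 0x33 → store [RR]
  rd: (w>>8)&0x3=0x2 → %r2
  rs: (w>>6)&0x3=0x1 → %r1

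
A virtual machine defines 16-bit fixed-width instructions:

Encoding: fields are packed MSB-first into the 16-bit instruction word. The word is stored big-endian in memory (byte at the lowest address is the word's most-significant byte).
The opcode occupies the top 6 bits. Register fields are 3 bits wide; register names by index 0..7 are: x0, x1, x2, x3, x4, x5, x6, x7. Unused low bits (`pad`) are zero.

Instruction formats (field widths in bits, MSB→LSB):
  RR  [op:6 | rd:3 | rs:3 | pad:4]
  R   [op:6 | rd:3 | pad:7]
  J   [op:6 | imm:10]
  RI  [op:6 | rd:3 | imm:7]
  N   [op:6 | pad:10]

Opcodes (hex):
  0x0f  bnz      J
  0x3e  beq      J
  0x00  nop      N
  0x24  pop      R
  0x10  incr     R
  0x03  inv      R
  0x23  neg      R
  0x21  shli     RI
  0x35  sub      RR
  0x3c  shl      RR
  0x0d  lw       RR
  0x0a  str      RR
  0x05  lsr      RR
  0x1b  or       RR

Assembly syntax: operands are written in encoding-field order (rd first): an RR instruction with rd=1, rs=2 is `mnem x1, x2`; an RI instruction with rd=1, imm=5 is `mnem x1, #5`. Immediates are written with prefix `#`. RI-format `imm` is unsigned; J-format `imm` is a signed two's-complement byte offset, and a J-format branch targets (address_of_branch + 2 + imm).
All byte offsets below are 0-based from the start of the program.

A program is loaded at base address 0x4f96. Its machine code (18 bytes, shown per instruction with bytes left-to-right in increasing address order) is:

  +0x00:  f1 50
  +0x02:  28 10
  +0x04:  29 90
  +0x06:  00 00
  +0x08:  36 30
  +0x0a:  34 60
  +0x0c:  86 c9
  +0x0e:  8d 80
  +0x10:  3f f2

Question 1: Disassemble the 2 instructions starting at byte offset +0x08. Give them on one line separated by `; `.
@+08  big-endian(36 30) = 0x3630
  top 6b → 0xd → lw [RR]
  rd@[9:7]=0x4 ⇒ x4
  rs@[6:4]=0x3 ⇒ x3
@+0a  big-endian(34 60) = 0x3460
  top 6b → 0xd → lw [RR]
  rd@[9:7]=0x0 ⇒ x0
  rs@[6:4]=0x6 ⇒ x6

lw x4, x3; lw x0, x6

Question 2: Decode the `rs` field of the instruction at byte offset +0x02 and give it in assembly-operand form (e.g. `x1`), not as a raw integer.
off 0x02: read 28 10 as big → 0x2810
  top 6b → 0xa → str [RR]
  rd@[9:7]=0x0 ⇒ x0
  rs@[6:4]=0x1 ⇒ x1

x1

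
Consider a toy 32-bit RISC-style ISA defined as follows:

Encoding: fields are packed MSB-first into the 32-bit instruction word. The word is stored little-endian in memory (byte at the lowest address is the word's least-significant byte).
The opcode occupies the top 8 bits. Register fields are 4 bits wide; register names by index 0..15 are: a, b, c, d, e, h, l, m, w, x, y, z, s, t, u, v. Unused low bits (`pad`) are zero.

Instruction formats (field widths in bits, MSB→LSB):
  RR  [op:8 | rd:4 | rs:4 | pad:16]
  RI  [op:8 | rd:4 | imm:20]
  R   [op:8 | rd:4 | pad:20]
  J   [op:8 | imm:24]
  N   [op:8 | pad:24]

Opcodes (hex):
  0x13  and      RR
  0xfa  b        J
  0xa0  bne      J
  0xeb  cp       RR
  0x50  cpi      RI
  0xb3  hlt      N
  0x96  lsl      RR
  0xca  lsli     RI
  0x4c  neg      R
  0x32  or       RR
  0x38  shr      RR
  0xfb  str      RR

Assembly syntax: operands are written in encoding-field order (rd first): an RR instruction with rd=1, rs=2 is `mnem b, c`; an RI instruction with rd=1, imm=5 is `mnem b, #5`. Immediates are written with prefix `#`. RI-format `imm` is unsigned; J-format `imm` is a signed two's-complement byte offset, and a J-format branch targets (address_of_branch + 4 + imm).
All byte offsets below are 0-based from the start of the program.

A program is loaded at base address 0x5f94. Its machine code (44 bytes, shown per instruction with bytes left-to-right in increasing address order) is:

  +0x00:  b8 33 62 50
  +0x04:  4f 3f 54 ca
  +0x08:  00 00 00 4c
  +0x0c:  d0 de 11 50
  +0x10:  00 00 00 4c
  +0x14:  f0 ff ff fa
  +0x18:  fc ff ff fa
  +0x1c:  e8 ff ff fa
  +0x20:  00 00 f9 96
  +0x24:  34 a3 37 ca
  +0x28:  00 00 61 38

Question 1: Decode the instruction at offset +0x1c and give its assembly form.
b #-24

off 0x1c: read e8 ff ff fa as little → 0xfaffffe8
  top 8b → 0xfa → b [J]
  [23:0] imm=16777192 (s24→-24) = #-24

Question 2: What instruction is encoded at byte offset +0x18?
@+18  little-endian(fc ff ff fa) = 0xfafffffc
  opcode bits[31:24]=0xfa: b/J
  imm@[23:0]=0xfffffc (s24→-4) ⇒ #-4

b #-4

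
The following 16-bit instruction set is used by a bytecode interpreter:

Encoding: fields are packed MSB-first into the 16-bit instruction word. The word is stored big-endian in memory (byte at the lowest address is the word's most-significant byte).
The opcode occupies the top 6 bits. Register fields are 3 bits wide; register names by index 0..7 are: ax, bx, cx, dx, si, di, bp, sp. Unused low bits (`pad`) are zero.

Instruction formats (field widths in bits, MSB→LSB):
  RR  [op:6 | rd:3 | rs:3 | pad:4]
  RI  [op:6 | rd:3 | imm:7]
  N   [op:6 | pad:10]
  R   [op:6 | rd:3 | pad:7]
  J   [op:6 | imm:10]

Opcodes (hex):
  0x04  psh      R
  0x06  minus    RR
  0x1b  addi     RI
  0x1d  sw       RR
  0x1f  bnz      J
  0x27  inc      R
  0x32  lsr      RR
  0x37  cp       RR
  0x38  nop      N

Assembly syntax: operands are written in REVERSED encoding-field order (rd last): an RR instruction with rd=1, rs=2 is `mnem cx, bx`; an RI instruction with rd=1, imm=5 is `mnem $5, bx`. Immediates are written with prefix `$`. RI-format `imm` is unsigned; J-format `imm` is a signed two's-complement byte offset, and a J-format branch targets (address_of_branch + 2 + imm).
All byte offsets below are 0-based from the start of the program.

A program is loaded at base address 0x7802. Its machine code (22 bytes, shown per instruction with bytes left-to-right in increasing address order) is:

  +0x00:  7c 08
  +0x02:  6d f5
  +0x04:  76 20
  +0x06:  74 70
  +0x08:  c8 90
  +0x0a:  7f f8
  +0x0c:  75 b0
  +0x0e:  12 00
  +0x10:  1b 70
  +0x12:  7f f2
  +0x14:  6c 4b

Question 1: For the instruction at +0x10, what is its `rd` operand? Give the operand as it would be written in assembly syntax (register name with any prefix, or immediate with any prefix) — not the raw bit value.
bp

+0x10: 1b 70 ⇒ word 0x1b70 (big)
  opcode bits[15:10]=0x6: minus/RR
  [9:7] rd=6 = bp
  [6:4] rs=7 = sp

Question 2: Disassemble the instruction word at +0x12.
bnz $-14

+0x12: 7f f2 ⇒ word 0x7ff2 (big)
  opcode bits[15:10]=0x1f: bnz/J
  imm@[9:0]=0x3f2 (s10→-14) ⇒ $-14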